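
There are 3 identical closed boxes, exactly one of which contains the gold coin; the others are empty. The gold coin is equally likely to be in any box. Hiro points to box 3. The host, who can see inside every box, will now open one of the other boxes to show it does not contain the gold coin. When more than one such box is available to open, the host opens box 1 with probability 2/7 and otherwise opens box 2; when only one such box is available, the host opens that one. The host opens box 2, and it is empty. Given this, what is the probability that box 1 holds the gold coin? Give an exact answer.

Apply Bayes' rule, conditioning on where the gold coin actually is.
If it is in box 1 (prior 1/3): only box 2 is available, probability 1; weight (1/3)·1 = 1/3.
If it is in box 2 (prior 1/3): the host opened box 2, so this case is ruled out; weight (1/3)·0 = 0.
If it is in box 3 (prior 1/3): box 1 is available but not opened, probability 5/7; weight (1/3)·(5/7) = 5/21.
The weights sum to 4/7.
So P(the gold coin in box 1 | the host opened box 2) = (1/3) / (4/7) = 7/12.

7/12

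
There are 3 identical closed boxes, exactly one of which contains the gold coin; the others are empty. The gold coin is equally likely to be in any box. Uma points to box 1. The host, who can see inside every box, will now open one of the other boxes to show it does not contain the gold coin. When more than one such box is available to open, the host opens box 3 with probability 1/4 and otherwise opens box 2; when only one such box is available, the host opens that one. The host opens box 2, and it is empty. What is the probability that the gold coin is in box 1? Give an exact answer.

3/7

Condition on the true location of the gold coin.
If it is in box 1 (prior 1/3): box 3 is available but not opened, probability 3/4; weight (1/3)·(3/4) = 1/4.
If it is in box 2 (prior 1/3): the host opened box 2, so this case is ruled out; weight (1/3)·0 = 0.
If it is in box 3 (prior 1/3): only box 2 is available, probability 1; weight (1/3)·1 = 1/3.
The weights sum to 7/12.
So P(the gold coin in box 1 | the host opened box 2) = (1/4) / (7/12) = 3/7.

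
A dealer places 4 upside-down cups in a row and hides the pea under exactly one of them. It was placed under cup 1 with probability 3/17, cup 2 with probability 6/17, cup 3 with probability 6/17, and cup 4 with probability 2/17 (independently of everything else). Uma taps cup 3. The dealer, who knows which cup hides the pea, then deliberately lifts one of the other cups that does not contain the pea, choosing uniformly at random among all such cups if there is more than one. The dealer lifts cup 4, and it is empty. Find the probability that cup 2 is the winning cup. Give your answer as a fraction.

Apply Bayes' rule, conditioning on where the pea actually is.
If it is under cup 1 (prior 3/17): the dealer has 2 equally likely choices, so probability 1/2; weight (3/17)·(1/2) = 3/34.
If it is under cup 2 (prior 6/17): the dealer has 2 equally likely choices, so probability 1/2; weight (6/17)·(1/2) = 3/17.
If it is under cup 3 (prior 6/17): the dealer has 3 equally likely choices, so probability 1/3; weight (6/17)·(1/3) = 2/17.
If it is under cup 4 (prior 2/17): the dealer opened cup 4, so this case is ruled out; weight (2/17)·0 = 0.
The weights sum to 13/34.
So P(the pea under cup 2 | the dealer opened cup 4) = (3/17) / (13/34) = 6/13.

6/13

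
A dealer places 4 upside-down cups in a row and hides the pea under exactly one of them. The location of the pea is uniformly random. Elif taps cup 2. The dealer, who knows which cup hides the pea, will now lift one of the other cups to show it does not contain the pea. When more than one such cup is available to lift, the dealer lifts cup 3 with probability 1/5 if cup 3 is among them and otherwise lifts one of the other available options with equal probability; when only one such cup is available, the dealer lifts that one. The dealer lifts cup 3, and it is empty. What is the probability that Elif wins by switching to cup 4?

1/3

Condition on the true location of the pea.
If it is under any of cups 1, 2, and 4 (prior 1/4 each): cup 3 is available, opened with probability 1/5; weight (1/4)·(1/5) = 1/20 each.
If it is under cup 3 (prior 1/4): the dealer opened cup 3, so this case is ruled out; weight (1/4)·0 = 0.
The weights sum to 3/20.
So P(the pea under cup 4 | the dealer opened cup 3) = (1/20) / (3/20) = 1/3.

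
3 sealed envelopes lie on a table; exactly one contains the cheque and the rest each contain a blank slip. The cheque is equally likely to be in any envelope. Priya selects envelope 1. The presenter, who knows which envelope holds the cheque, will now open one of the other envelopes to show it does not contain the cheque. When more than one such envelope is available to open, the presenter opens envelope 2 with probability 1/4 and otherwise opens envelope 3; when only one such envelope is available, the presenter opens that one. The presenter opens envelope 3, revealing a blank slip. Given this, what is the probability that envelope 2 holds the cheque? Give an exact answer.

Condition on the true location of the cheque.
If it is in envelope 1 (prior 1/3): envelope 2 is available but not opened, probability 3/4; weight (1/3)·(3/4) = 1/4.
If it is in envelope 2 (prior 1/3): only envelope 3 is available, probability 1; weight (1/3)·1 = 1/3.
If it is in envelope 3 (prior 1/3): the presenter opened envelope 3, so this case is ruled out; weight (1/3)·0 = 0.
The weights sum to 7/12.
So P(the cheque in envelope 2 | the presenter opened envelope 3) = (1/3) / (7/12) = 4/7.

4/7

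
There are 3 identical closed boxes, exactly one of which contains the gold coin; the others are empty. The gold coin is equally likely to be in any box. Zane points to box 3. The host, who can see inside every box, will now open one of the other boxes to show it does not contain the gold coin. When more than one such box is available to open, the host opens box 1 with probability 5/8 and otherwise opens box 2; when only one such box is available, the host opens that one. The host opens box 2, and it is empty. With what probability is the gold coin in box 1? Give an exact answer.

Condition on the true location of the gold coin.
If it is in box 1 (prior 1/3): only box 2 is available, probability 1; weight (1/3)·1 = 1/3.
If it is in box 2 (prior 1/3): the host opened box 2, so this case is ruled out; weight (1/3)·0 = 0.
If it is in box 3 (prior 1/3): box 1 is available but not opened, probability 3/8; weight (1/3)·(3/8) = 1/8.
The weights sum to 11/24.
So P(the gold coin in box 1 | the host opened box 2) = (1/3) / (11/24) = 8/11.

8/11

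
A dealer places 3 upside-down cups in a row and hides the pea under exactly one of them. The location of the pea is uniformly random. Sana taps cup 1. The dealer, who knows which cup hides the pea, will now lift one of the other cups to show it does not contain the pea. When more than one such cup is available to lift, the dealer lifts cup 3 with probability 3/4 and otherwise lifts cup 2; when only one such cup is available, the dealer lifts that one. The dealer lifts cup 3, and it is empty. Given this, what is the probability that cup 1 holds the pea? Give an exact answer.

Consider each possible location of the pea in turn.
If it is under cup 1 (prior 1/3): cup 3 is available, opened with probability 3/4; weight (1/3)·(3/4) = 1/4.
If it is under cup 2 (prior 1/3): only cup 3 is available, probability 1; weight (1/3)·1 = 1/3.
If it is under cup 3 (prior 1/3): the dealer opened cup 3, so this case is ruled out; weight (1/3)·0 = 0.
The weights sum to 7/12.
So P(the pea under cup 1 | the dealer opened cup 3) = (1/4) / (7/12) = 3/7.

3/7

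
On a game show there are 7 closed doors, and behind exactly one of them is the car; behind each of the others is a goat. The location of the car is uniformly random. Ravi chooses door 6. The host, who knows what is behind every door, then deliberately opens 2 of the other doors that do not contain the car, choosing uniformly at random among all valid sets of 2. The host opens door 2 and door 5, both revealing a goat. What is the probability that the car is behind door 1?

Consider each possible location of the car in turn.
If it is behind any of doors 1, 3, 4, and 7 (prior 1/7 each): the host has 10 equally likely choices, so probability 1/10; weight (1/7)·(1/10) = 1/70 each.
If it is behind either of doors 2 and 5 (prior 1/7 each): that door was opened and seen not to hold the prize — ruled out; weight (1/7)·0 = 0 each.
If it is behind door 6 (prior 1/7): the host has 15 equally likely choices, so probability 1/15; weight (1/7)·(1/15) = 1/105.
The weights sum to 1/15.
So P(the car behind door 1 | the host opened door 2 and door 5) = (1/70) / (1/15) = 3/14.

3/14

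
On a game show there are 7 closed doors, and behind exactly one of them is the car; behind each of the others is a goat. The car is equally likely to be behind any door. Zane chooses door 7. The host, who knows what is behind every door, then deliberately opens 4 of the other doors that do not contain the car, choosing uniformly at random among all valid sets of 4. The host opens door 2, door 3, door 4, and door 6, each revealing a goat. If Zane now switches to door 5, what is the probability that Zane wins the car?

Apply Bayes' rule, conditioning on where the car actually is.
If it is behind either of doors 1 and 5 (prior 1/7 each): the host has 5 equally likely choices, so probability 1/5; weight (1/7)·(1/5) = 1/35 each.
If it is behind any of doors 2, 3, 4, and 6 (prior 1/7 each): that door was opened and seen not to hold the prize — ruled out; weight (1/7)·0 = 0 each.
If it is behind door 7 (prior 1/7): the host has 15 equally likely choices, so probability 1/15; weight (1/7)·(1/15) = 1/105.
The weights sum to 1/15.
So P(the car behind door 5 | the host opened door 2, door 3, door 4, and door 6) = (1/35) / (1/15) = 3/7.

3/7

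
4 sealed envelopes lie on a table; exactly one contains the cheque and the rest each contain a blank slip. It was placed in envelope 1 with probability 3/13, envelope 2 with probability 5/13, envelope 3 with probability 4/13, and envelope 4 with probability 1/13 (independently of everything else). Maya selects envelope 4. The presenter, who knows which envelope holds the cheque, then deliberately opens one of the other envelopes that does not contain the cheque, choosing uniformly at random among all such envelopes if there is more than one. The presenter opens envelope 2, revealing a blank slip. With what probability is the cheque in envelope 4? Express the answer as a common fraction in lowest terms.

2/23

Consider each possible location of the cheque in turn.
If it is in envelope 1 (prior 3/13): the presenter has 2 equally likely choices, so probability 1/2; weight (3/13)·(1/2) = 3/26.
If it is in envelope 2 (prior 5/13): the presenter opened envelope 2, so this case is ruled out; weight (5/13)·0 = 0.
If it is in envelope 3 (prior 4/13): the presenter has 2 equally likely choices, so probability 1/2; weight (4/13)·(1/2) = 2/13.
If it is in envelope 4 (prior 1/13): the presenter has 3 equally likely choices, so probability 1/3; weight (1/13)·(1/3) = 1/39.
The weights sum to 23/78.
So P(the cheque in envelope 4 | the presenter opened envelope 2) = (1/39) / (23/78) = 2/23.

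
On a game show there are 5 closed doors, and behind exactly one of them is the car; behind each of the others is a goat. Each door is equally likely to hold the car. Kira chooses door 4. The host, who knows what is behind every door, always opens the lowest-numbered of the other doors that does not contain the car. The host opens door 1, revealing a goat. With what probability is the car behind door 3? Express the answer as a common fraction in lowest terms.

Condition on the true location of the car.
If it is behind door 1 (prior 1/5): the host opened door 1, so this case is ruled out; weight (1/5)·0 = 0.
If it is behind any of doors 2, 3, 4, and 5 (prior 1/5 each): door 1 is the lowest-numbered option available, probability 1; weight (1/5)·1 = 1/5 each.
The weights sum to 4/5.
So P(the car behind door 3 | the host opened door 1) = (1/5) / (4/5) = 1/4.

1/4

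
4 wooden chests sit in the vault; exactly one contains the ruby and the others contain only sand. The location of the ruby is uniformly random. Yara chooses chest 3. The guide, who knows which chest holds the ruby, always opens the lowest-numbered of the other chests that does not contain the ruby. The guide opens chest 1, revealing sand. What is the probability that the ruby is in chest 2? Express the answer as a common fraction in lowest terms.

Condition on the true location of the ruby.
If it is in chest 1 (prior 1/4): the guide opened chest 1, so this case is ruled out; weight (1/4)·0 = 0.
If it is in any of chests 2, 3, and 4 (prior 1/4 each): chest 1 is the lowest-numbered option available, probability 1; weight (1/4)·1 = 1/4 each.
The weights sum to 3/4.
So P(the ruby in chest 2 | the guide opened chest 1) = (1/4) / (3/4) = 1/3.

1/3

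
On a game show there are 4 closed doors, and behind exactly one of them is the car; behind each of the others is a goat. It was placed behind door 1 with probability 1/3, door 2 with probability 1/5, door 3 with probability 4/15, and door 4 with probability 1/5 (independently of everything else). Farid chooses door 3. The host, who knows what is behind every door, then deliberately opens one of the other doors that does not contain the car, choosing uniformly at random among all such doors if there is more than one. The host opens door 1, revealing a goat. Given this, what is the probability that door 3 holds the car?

Condition on the true location of the car.
If it is behind door 1 (prior 1/3): the host opened door 1, so this case is ruled out; weight (1/3)·0 = 0.
If it is behind either of doors 2 and 4 (prior 1/5 each): the host has 2 equally likely choices, so probability 1/2; weight (1/5)·(1/2) = 1/10 each.
If it is behind door 3 (prior 4/15): the host has 3 equally likely choices, so probability 1/3; weight (4/15)·(1/3) = 4/45.
The weights sum to 13/45.
So P(the car behind door 3 | the host opened door 1) = (4/45) / (13/45) = 4/13.

4/13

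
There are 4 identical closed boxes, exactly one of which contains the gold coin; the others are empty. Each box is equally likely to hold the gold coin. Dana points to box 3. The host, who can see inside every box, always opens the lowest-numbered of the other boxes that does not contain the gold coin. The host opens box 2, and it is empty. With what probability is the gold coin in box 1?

Consider each possible location of the gold coin in turn.
If it is in box 1 (prior 1/4): box 2 is the lowest-numbered option available, probability 1; weight (1/4)·1 = 1/4.
If it is in box 2 (prior 1/4): the host opened box 2, so this case is ruled out; weight (1/4)·0 = 0.
If it is in either of boxes 3 and 4 (prior 1/4 each): the host would have opened box 1 instead, probability 0; weight (1/4)·0 = 0 each.
The weights sum to 1/4.
So P(the gold coin in box 1 | the host opened box 2) = (1/4) / (1/4) = 1.

1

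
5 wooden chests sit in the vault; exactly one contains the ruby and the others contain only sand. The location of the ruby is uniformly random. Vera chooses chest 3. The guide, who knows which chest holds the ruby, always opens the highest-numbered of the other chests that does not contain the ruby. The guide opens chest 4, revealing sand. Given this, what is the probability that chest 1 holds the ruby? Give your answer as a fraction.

Apply Bayes' rule, conditioning on where the ruby actually is.
If it is in any of chests 1, 2, and 3 (prior 1/5 each): the guide would have opened chest 5 instead, probability 0; weight (1/5)·0 = 0 each.
If it is in chest 4 (prior 1/5): the guide opened chest 4, so this case is ruled out; weight (1/5)·0 = 0.
If it is in chest 5 (prior 1/5): chest 4 is the highest-numbered option available, probability 1; weight (1/5)·1 = 1/5.
The weights sum to 1/5.
So P(the ruby in chest 1 | the guide opened chest 4) = 0 / (1/5) = 0.

0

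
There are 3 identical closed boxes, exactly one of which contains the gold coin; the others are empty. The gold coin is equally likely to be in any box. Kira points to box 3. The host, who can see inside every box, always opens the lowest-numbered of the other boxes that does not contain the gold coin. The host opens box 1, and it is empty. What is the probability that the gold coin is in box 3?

Apply Bayes' rule, conditioning on where the gold coin actually is.
If it is in box 1 (prior 1/3): the host opened box 1, so this case is ruled out; weight (1/3)·0 = 0.
If it is in either of boxes 2 and 3 (prior 1/3 each): box 1 is the lowest-numbered option available, probability 1; weight (1/3)·1 = 1/3 each.
The weights sum to 2/3.
So P(the gold coin in box 3 | the host opened box 1) = (1/3) / (2/3) = 1/2.

1/2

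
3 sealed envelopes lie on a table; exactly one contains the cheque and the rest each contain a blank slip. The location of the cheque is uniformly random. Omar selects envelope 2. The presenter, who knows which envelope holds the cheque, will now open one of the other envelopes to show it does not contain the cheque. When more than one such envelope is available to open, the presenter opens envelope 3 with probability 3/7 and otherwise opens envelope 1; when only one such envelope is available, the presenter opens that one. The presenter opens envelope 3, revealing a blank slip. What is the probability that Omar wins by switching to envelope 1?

Apply Bayes' rule, conditioning on where the cheque actually is.
If it is in envelope 1 (prior 1/3): only envelope 3 is available, probability 1; weight (1/3)·1 = 1/3.
If it is in envelope 2 (prior 1/3): envelope 3 is available, opened with probability 3/7; weight (1/3)·(3/7) = 1/7.
If it is in envelope 3 (prior 1/3): the presenter opened envelope 3, so this case is ruled out; weight (1/3)·0 = 0.
The weights sum to 10/21.
So P(the cheque in envelope 1 | the presenter opened envelope 3) = (1/3) / (10/21) = 7/10.

7/10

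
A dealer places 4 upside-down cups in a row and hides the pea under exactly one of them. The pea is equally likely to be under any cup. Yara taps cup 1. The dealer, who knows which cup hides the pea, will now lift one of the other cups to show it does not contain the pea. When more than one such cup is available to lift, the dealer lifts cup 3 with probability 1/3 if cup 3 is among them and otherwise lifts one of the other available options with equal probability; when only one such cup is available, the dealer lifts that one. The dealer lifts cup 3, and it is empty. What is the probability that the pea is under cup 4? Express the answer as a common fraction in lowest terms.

1/3

Consider each possible location of the pea in turn.
If it is under any of cups 1, 2, and 4 (prior 1/4 each): cup 3 is available, opened with probability 1/3; weight (1/4)·(1/3) = 1/12 each.
If it is under cup 3 (prior 1/4): the dealer opened cup 3, so this case is ruled out; weight (1/4)·0 = 0.
The weights sum to 1/4.
So P(the pea under cup 4 | the dealer opened cup 3) = (1/12) / (1/4) = 1/3.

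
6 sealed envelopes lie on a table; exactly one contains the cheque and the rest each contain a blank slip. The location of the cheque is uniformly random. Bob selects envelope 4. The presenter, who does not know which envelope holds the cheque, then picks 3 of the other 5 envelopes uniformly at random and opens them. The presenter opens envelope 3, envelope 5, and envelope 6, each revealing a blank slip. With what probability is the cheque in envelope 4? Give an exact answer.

1/3

Condition on the true location of the cheque.
If it is in any of envelopes 1, 2, and 4 (prior 1/6 each): the presenter picks exactly this set with probability 1/10 regardless, and none is the prize; weight (1/6)·(1/10) = 1/60 each.
If it is in any of envelopes 3, 5, and 6 (prior 1/6 each): that envelope was opened and seen not to hold the prize — ruled out; weight (1/6)·0 = 0 each.
The weights sum to 1/20.
So P(the cheque in envelope 4 | the presenter opened envelope 3, envelope 5, and envelope 6) = (1/60) / (1/20) = 1/3.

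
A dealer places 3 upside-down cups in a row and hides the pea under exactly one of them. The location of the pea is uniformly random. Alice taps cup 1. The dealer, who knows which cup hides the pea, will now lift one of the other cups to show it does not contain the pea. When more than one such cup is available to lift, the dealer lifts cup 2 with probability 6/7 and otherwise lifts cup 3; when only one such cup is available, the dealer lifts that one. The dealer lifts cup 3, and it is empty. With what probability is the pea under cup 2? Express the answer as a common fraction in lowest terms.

Condition on the true location of the pea.
If it is under cup 1 (prior 1/3): cup 2 is available but not opened, probability 1/7; weight (1/3)·(1/7) = 1/21.
If it is under cup 2 (prior 1/3): only cup 3 is available, probability 1; weight (1/3)·1 = 1/3.
If it is under cup 3 (prior 1/3): the dealer opened cup 3, so this case is ruled out; weight (1/3)·0 = 0.
The weights sum to 8/21.
So P(the pea under cup 2 | the dealer opened cup 3) = (1/3) / (8/21) = 7/8.

7/8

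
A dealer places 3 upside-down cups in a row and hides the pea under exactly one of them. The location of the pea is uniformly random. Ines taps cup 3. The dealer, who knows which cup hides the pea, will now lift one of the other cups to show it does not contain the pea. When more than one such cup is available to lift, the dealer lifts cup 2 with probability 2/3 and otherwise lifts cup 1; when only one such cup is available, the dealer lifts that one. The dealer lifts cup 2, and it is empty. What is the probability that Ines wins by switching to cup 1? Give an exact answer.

Apply Bayes' rule, conditioning on where the pea actually is.
If it is under cup 1 (prior 1/3): only cup 2 is available, probability 1; weight (1/3)·1 = 1/3.
If it is under cup 2 (prior 1/3): the dealer opened cup 2, so this case is ruled out; weight (1/3)·0 = 0.
If it is under cup 3 (prior 1/3): cup 2 is available, opened with probability 2/3; weight (1/3)·(2/3) = 2/9.
The weights sum to 5/9.
So P(the pea under cup 1 | the dealer opened cup 2) = (1/3) / (5/9) = 3/5.

3/5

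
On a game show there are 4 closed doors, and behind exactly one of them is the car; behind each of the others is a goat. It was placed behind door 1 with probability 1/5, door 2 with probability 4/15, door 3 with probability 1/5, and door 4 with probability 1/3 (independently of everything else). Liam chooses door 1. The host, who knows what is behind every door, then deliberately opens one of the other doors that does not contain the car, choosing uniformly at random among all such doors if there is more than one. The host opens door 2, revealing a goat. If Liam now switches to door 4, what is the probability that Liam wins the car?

Apply Bayes' rule, conditioning on where the car actually is.
If it is behind door 1 (prior 1/5): the host has 3 equally likely choices, so probability 1/3; weight (1/5)·(1/3) = 1/15.
If it is behind door 2 (prior 4/15): the host opened door 2, so this case is ruled out; weight (4/15)·0 = 0.
If it is behind door 3 (prior 1/5): the host has 2 equally likely choices, so probability 1/2; weight (1/5)·(1/2) = 1/10.
If it is behind door 4 (prior 1/3): the host has 2 equally likely choices, so probability 1/2; weight (1/3)·(1/2) = 1/6.
The weights sum to 1/3.
So P(the car behind door 4 | the host opened door 2) = (1/6) / (1/3) = 1/2.

1/2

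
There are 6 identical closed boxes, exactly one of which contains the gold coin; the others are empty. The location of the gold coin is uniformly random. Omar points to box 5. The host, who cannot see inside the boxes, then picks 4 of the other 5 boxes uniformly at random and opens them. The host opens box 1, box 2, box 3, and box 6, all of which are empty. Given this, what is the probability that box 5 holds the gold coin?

1/2

Apply Bayes' rule, conditioning on where the gold coin actually is.
If it is in any of boxes 1, 2, 3, and 6 (prior 1/6 each): that box was opened and seen not to hold the prize — ruled out; weight (1/6)·0 = 0 each.
If it is in either of boxes 4 and 5 (prior 1/6 each): the host picks exactly this set with probability 1/5 regardless, and none is the prize; weight (1/6)·(1/5) = 1/30 each.
The weights sum to 1/15.
So P(the gold coin in box 5 | the host opened box 1, box 2, box 3, and box 6) = (1/30) / (1/15) = 1/2.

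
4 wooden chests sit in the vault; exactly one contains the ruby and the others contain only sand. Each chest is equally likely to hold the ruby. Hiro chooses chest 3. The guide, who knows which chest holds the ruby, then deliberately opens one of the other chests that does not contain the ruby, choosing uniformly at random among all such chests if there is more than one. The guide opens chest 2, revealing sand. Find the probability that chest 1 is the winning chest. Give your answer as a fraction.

3/8

Consider each possible location of the ruby in turn.
If it is in either of chests 1 and 4 (prior 1/4 each): the guide has 2 equally likely choices, so probability 1/2; weight (1/4)·(1/2) = 1/8 each.
If it is in chest 2 (prior 1/4): the guide opened chest 2, so this case is ruled out; weight (1/4)·0 = 0.
If it is in chest 3 (prior 1/4): the guide has 3 equally likely choices, so probability 1/3; weight (1/4)·(1/3) = 1/12.
The weights sum to 1/3.
So P(the ruby in chest 1 | the guide opened chest 2) = (1/8) / (1/3) = 3/8.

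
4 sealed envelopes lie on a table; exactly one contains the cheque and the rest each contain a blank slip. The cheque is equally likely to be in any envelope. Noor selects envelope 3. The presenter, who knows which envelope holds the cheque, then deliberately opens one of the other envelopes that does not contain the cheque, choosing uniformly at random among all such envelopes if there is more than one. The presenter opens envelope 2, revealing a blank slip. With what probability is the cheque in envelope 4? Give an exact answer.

Apply Bayes' rule, conditioning on where the cheque actually is.
If it is in either of envelopes 1 and 4 (prior 1/4 each): the presenter has 2 equally likely choices, so probability 1/2; weight (1/4)·(1/2) = 1/8 each.
If it is in envelope 2 (prior 1/4): the presenter opened envelope 2, so this case is ruled out; weight (1/4)·0 = 0.
If it is in envelope 3 (prior 1/4): the presenter has 3 equally likely choices, so probability 1/3; weight (1/4)·(1/3) = 1/12.
The weights sum to 1/3.
So P(the cheque in envelope 4 | the presenter opened envelope 2) = (1/8) / (1/3) = 3/8.

3/8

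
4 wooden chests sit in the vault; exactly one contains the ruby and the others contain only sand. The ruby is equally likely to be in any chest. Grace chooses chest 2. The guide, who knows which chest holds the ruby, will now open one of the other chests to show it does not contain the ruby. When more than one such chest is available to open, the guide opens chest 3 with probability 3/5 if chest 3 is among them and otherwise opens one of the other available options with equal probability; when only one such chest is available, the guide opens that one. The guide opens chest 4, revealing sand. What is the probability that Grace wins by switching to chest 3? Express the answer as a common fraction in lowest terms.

5/11

Apply Bayes' rule, conditioning on where the ruby actually is.
If it is in chest 1 (prior 1/4): chest 3 is available but not opened, probability 2/5; weight (1/4)·(2/5) = 1/10.
If it is in chest 2 (prior 1/4): chest 3 is available but not opened; chest 4 gets probability (1 − 3/5)/2 = 1/5; weight (1/4)·(1/5) = 1/20.
If it is in chest 3 (prior 1/4): chest 3 holds the prize so is unavailable; the guide chooses uniformly among the 2 others, probability 1/2; weight (1/4)·(1/2) = 1/8.
If it is in chest 4 (prior 1/4): the guide opened chest 4, so this case is ruled out; weight (1/4)·0 = 0.
The weights sum to 11/40.
So P(the ruby in chest 3 | the guide opened chest 4) = (1/8) / (11/40) = 5/11.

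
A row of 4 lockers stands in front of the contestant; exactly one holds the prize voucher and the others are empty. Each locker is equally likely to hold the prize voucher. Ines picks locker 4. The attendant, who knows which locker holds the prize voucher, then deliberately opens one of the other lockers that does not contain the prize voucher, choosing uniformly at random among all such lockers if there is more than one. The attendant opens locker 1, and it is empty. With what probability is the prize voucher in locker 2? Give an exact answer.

3/8

Condition on the true location of the prize voucher.
If it is in locker 1 (prior 1/4): the attendant opened locker 1, so this case is ruled out; weight (1/4)·0 = 0.
If it is in either of lockers 2 and 3 (prior 1/4 each): the attendant has 2 equally likely choices, so probability 1/2; weight (1/4)·(1/2) = 1/8 each.
If it is in locker 4 (prior 1/4): the attendant has 3 equally likely choices, so probability 1/3; weight (1/4)·(1/3) = 1/12.
The weights sum to 1/3.
So P(the prize voucher in locker 2 | the attendant opened locker 1) = (1/8) / (1/3) = 3/8.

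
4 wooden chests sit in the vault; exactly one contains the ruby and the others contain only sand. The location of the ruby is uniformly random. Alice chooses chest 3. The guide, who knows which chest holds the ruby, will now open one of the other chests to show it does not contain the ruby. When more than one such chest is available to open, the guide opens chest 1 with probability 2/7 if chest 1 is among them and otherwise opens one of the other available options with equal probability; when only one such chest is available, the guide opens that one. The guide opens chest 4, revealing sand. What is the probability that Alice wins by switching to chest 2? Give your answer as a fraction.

Condition on the true location of the ruby.
If it is in chest 1 (prior 1/4): chest 1 holds the prize so is unavailable; the guide chooses uniformly among the 2 others, probability 1/2; weight (1/4)·(1/2) = 1/8.
If it is in chest 2 (prior 1/4): chest 1 is available but not opened, probability 5/7; weight (1/4)·(5/7) = 5/28.
If it is in chest 3 (prior 1/4): chest 1 is available but not opened; chest 4 gets probability (1 − 2/7)/2 = 5/14; weight (1/4)·(5/14) = 5/56.
If it is in chest 4 (prior 1/4): the guide opened chest 4, so this case is ruled out; weight (1/4)·0 = 0.
The weights sum to 11/28.
So P(the ruby in chest 2 | the guide opened chest 4) = (5/28) / (11/28) = 5/11.

5/11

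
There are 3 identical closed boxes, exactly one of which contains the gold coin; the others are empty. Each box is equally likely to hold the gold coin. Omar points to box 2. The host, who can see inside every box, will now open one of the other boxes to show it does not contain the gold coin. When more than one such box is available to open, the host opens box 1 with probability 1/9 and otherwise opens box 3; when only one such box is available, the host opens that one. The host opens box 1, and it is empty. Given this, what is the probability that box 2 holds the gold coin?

1/10

Condition on the true location of the gold coin.
If it is in box 1 (prior 1/3): the host opened box 1, so this case is ruled out; weight (1/3)·0 = 0.
If it is in box 2 (prior 1/3): box 1 is available, opened with probability 1/9; weight (1/3)·(1/9) = 1/27.
If it is in box 3 (prior 1/3): only box 1 is available, probability 1; weight (1/3)·1 = 1/3.
The weights sum to 10/27.
So P(the gold coin in box 2 | the host opened box 1) = (1/27) / (10/27) = 1/10.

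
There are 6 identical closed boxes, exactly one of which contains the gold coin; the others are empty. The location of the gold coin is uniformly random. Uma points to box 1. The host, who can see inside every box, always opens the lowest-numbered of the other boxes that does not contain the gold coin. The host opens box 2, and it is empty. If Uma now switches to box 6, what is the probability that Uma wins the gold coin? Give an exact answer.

1/5

Consider each possible location of the gold coin in turn.
If it is in any of boxes 1, 3, 4, 5, and 6 (prior 1/6 each): box 2 is the lowest-numbered option available, probability 1; weight (1/6)·1 = 1/6 each.
If it is in box 2 (prior 1/6): the host opened box 2, so this case is ruled out; weight (1/6)·0 = 0.
The weights sum to 5/6.
So P(the gold coin in box 6 | the host opened box 2) = (1/6) / (5/6) = 1/5.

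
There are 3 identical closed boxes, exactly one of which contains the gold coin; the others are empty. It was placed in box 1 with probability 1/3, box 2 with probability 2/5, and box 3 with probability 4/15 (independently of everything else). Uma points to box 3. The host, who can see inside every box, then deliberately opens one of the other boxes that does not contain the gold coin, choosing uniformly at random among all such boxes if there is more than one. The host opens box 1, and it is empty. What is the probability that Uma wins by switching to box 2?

3/4

Condition on the true location of the gold coin.
If it is in box 1 (prior 1/3): the host opened box 1, so this case is ruled out; weight (1/3)·0 = 0.
If it is in box 2 (prior 2/5): the host has no choice, probability 1; weight (2/5)·1 = 2/5.
If it is in box 3 (prior 4/15): the host has 2 equally likely choices, so probability 1/2; weight (4/15)·(1/2) = 2/15.
The weights sum to 8/15.
So P(the gold coin in box 2 | the host opened box 1) = (2/5) / (8/15) = 3/4.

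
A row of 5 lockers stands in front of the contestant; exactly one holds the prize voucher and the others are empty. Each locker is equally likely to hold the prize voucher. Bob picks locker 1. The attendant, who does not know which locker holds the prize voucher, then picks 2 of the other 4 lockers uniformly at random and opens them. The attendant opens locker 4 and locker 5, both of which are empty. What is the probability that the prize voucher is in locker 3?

Because the attendant chose which lockers to open without knowing where the prize voucher is, the choice is independent of the prize location. Learning that none of the 2 opened lockers holds the prize voucher simply rules out those 2 locations and leaves the remaining 3 lockers still equally likely by symmetry.
So P(the prize voucher in locker 3) = 1/3.

1/3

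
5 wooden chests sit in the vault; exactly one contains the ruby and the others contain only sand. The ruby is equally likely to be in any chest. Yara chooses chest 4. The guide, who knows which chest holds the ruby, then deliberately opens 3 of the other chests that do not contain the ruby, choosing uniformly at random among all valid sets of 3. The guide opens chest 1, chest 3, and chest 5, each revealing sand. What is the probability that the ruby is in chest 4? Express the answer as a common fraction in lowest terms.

Apply Bayes' rule, conditioning on where the ruby actually is.
If it is in any of chests 1, 3, and 5 (prior 1/5 each): that chest was opened and seen not to hold the prize — ruled out; weight (1/5)·0 = 0 each.
If it is in chest 2 (prior 1/5): the guide has no choice, probability 1; weight (1/5)·1 = 1/5.
If it is in chest 4 (prior 1/5): the guide has 4 equally likely choices, so probability 1/4; weight (1/5)·(1/4) = 1/20.
The weights sum to 1/4.
So P(the ruby in chest 4 | the guide opened chest 1, chest 3, and chest 5) = (1/20) / (1/4) = 1/5.

1/5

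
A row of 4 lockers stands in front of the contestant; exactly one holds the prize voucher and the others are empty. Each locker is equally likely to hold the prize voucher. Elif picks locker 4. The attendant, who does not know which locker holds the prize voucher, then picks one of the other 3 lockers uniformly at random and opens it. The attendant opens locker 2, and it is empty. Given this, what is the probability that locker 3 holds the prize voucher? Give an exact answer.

Consider each possible location of the prize voucher in turn.
If it is in any of lockers 1, 3, and 4 (prior 1/4 each): the attendant picks locker 2 with probability 1/3 regardless, and it is not the prize; weight (1/4)·(1/3) = 1/12 each.
If it is in locker 2 (prior 1/4): the attendant opened locker 2, so this case is ruled out; weight (1/4)·0 = 0.
The weights sum to 1/4.
So P(the prize voucher in locker 3 | the attendant opened locker 2) = (1/12) / (1/4) = 1/3.

1/3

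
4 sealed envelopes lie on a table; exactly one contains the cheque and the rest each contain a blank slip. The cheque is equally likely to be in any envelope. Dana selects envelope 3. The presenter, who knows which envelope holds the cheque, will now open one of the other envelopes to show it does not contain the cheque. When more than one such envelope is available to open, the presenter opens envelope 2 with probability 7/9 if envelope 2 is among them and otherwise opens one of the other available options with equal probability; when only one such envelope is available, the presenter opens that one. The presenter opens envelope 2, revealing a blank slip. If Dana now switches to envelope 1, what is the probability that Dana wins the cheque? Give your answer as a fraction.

1/3

Condition on the true location of the cheque.
If it is in any of envelopes 1, 3, and 4 (prior 1/4 each): envelope 2 is available, opened with probability 7/9; weight (1/4)·(7/9) = 7/36 each.
If it is in envelope 2 (prior 1/4): the presenter opened envelope 2, so this case is ruled out; weight (1/4)·0 = 0.
The weights sum to 7/12.
So P(the cheque in envelope 1 | the presenter opened envelope 2) = (7/36) / (7/12) = 1/3.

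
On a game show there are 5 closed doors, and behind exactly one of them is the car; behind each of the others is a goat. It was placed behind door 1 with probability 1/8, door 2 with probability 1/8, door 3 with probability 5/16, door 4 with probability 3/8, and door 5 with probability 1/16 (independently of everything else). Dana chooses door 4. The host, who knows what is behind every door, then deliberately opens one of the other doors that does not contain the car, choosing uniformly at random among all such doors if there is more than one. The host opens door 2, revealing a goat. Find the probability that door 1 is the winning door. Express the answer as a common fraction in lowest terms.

4/25

Condition on the true location of the car.
If it is behind door 1 (prior 1/8): the host has 3 equally likely choices, so probability 1/3; weight (1/8)·(1/3) = 1/24.
If it is behind door 2 (prior 1/8): the host opened door 2, so this case is ruled out; weight (1/8)·0 = 0.
If it is behind door 3 (prior 5/16): the host has 3 equally likely choices, so probability 1/3; weight (5/16)·(1/3) = 5/48.
If it is behind door 4 (prior 3/8): the host has 4 equally likely choices, so probability 1/4; weight (3/8)·(1/4) = 3/32.
If it is behind door 5 (prior 1/16): the host has 3 equally likely choices, so probability 1/3; weight (1/16)·(1/3) = 1/48.
The weights sum to 25/96.
So P(the car behind door 1 | the host opened door 2) = (1/24) / (25/96) = 4/25.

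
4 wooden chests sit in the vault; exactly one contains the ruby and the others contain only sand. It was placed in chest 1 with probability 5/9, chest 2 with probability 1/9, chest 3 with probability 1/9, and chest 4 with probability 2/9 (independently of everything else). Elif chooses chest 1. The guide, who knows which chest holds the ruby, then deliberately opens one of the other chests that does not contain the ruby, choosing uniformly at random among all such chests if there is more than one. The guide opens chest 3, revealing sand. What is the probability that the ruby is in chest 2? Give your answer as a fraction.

3/19

Condition on the true location of the ruby.
If it is in chest 1 (prior 5/9): the guide has 3 equally likely choices, so probability 1/3; weight (5/9)·(1/3) = 5/27.
If it is in chest 2 (prior 1/9): the guide has 2 equally likely choices, so probability 1/2; weight (1/9)·(1/2) = 1/18.
If it is in chest 3 (prior 1/9): the guide opened chest 3, so this case is ruled out; weight (1/9)·0 = 0.
If it is in chest 4 (prior 2/9): the guide has 2 equally likely choices, so probability 1/2; weight (2/9)·(1/2) = 1/9.
The weights sum to 19/54.
So P(the ruby in chest 2 | the guide opened chest 3) = (1/18) / (19/54) = 3/19.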